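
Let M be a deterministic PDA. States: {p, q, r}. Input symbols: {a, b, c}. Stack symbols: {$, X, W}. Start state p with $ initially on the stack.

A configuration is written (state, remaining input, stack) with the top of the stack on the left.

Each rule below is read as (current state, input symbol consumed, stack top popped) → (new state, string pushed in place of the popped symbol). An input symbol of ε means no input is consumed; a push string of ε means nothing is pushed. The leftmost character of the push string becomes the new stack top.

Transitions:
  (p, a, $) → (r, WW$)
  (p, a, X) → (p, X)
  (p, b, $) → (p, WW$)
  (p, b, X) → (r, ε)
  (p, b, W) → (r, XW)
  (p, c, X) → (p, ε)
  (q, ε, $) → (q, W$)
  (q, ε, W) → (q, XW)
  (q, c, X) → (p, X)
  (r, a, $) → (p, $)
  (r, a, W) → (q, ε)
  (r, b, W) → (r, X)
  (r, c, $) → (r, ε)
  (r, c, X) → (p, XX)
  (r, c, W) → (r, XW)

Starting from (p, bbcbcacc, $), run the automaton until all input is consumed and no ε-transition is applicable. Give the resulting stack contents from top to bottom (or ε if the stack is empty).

WW$

(p, bbcbcacc, $)
  read b, top $: go to p, push WW$ → (p, bcbcacc, WW$)
  read b, top W: go to r, push XW → (r, cbcacc, XWW$)
  read c, top X: go to p, push XX → (p, bcacc, XXWW$)
  read b, top X: go to r, push ε → (r, cacc, XWW$)
  read c, top X: go to p, push XX → (p, acc, XXWW$)
  read a, top X: go to p, push X → (p, cc, XXWW$)
  read c, top X: go to p, push ε → (p, c, XWW$)
  read c, top X: go to p, push ε → (p, ε, WW$)
All input consumed in state p with stack WW$.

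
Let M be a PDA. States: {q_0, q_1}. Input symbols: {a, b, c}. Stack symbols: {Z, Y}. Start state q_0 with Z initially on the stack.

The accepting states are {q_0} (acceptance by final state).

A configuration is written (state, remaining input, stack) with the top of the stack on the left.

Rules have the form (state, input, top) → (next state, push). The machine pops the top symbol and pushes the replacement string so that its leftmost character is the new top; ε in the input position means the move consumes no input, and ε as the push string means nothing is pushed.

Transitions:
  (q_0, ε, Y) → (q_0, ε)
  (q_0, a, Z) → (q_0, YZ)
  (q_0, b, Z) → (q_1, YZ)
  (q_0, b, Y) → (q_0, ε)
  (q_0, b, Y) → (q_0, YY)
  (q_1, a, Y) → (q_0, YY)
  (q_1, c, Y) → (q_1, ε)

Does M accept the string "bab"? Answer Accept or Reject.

Accept

One accepting computation: (q_0, bab, Z) ⊢ (q_1, ab, YZ) ⊢ (q_0, b, YYZ) ⊢ (q_0, ε, YZ)
All input consumed and state q_0 ∈ F.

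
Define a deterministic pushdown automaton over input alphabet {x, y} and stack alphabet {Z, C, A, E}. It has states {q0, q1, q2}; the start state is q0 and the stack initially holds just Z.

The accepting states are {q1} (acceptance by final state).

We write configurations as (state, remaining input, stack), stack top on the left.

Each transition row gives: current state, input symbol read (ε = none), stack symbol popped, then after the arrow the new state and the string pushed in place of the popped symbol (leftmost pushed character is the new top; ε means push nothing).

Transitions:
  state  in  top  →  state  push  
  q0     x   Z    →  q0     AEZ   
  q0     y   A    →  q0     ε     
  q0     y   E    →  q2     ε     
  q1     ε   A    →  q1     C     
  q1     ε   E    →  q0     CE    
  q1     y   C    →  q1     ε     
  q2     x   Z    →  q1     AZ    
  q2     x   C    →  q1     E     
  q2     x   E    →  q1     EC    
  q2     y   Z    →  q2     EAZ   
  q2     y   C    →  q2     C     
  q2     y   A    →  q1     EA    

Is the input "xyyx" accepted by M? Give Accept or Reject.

(q0, xyyx, Z) ⊢ (q0, yyx, AEZ) ⊢ (q0, yx, EZ) ⊢ (q2, x, Z) ⊢ (q1, ε, AZ)
All input consumed; state q1 ∈ F.

Accept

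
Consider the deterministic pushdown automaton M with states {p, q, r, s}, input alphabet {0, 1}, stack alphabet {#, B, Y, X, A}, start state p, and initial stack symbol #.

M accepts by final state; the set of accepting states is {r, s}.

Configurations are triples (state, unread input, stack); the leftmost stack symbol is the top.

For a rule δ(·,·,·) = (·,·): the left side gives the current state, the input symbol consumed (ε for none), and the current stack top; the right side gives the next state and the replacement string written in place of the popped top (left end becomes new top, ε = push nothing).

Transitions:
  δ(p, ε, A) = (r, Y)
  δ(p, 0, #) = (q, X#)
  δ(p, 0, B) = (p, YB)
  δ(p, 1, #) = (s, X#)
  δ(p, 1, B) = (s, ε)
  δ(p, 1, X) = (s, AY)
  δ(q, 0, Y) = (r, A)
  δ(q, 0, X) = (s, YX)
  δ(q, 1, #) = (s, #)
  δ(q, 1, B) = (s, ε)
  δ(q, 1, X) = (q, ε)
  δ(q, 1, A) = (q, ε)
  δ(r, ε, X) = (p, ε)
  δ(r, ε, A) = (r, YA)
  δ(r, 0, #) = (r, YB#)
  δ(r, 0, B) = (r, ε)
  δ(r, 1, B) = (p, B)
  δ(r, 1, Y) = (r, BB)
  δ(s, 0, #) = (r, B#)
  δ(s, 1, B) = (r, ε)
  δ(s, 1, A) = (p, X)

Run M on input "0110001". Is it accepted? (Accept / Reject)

(p, 0110001, #) ⊢ (q, 110001, X#) ⊢ (q, 10001, #) ⊢ (s, 0001, #) ⊢ (r, 001, B#) ⊢ (r, 01, #) ⊢ (r, 1, YB#) ⊢ (r, ε, BBB#)
All input consumed; state r ∈ F.

Accept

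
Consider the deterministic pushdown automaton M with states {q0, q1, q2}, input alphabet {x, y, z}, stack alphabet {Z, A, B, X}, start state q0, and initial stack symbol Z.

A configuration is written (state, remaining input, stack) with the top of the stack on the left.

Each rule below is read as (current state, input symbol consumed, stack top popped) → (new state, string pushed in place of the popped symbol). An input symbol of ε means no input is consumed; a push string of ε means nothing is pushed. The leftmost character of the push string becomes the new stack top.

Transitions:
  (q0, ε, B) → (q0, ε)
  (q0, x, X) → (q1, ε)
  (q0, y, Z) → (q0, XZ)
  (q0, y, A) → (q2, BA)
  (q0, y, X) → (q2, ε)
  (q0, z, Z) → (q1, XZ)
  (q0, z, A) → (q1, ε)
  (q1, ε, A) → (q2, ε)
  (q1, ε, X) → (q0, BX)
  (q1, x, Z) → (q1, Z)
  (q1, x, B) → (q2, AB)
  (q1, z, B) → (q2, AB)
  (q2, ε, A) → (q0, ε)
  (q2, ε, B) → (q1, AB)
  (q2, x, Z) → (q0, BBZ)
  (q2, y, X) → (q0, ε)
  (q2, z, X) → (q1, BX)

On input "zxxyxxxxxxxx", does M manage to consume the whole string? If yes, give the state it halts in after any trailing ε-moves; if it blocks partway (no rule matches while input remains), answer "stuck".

stuck

(q0, zxxyxxxxxxxx, Z)
  read z, top Z: go to q1, push XZ → (q1, xxyxxxxxxxx, XZ)
  ε-move, top X: go to q0, push BX → (q0, xxyxxxxxxxx, BXZ)
  ε-move, top B: go to q0, push ε → (q0, xxyxxxxxxxx, XZ)
  read x, top X: go to q1, push ε → (q1, xyxxxxxxxx, Z)
  read x, top Z: go to q1, push Z → (q1, yxxxxxxxx, Z)
No transition for (q1, y, top Z); M blocks with input yxxxxxxxx remaining.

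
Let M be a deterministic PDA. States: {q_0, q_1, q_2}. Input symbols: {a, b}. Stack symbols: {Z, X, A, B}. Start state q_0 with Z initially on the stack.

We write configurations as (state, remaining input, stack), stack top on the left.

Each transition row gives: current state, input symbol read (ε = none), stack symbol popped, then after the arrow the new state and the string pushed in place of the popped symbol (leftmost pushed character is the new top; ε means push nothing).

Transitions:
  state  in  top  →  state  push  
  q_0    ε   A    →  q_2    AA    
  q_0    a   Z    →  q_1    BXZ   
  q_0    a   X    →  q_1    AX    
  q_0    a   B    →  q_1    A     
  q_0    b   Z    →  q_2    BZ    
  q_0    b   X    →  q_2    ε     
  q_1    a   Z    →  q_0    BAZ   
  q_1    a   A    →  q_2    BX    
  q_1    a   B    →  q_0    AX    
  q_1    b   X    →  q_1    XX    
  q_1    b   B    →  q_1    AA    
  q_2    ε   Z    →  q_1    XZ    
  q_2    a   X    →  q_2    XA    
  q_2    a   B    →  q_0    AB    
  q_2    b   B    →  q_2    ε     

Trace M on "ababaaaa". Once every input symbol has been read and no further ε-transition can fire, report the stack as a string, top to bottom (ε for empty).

(q_0, ababaaaa, Z)
  read a, top Z: go to q_1, push BXZ → (q_1, babaaaa, BXZ)
  read b, top B: go to q_1, push AA → (q_1, abaaaa, AAXZ)
  read a, top A: go to q_2, push BX → (q_2, baaaa, BXAXZ)
  read b, top B: go to q_2, push ε → (q_2, aaaa, XAXZ)
  read a, top X: go to q_2, push XA → (q_2, aaa, XAAXZ)
  read a, top X: go to q_2, push XA → (q_2, aa, XAAAXZ)
  read a, top X: go to q_2, push XA → (q_2, a, XAAAAXZ)
  read a, top X: go to q_2, push XA → (q_2, ε, XAAAAAXZ)
All input consumed in state q_2 with stack XAAAAAXZ.

XAAAAAXZ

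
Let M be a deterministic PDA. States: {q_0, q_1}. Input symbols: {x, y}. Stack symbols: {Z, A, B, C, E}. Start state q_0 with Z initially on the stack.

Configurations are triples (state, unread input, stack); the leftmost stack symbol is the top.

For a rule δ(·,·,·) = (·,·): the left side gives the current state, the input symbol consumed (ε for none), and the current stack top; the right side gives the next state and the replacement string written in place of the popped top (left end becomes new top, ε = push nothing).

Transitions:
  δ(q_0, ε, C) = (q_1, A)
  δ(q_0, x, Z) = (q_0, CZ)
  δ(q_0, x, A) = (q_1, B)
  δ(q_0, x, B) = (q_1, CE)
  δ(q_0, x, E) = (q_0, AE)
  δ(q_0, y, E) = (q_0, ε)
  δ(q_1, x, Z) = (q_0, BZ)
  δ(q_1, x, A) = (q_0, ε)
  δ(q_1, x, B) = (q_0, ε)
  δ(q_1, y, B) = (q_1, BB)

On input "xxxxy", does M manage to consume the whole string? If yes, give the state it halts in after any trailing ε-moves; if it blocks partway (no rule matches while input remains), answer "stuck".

(q_0, xxxxy, Z)
  read x, top Z: go to q_0, push CZ → (q_0, xxxy, CZ)
  ε-move, top C: go to q_1, push A → (q_1, xxxy, AZ)
  read x, top A: go to q_0, push ε → (q_0, xxy, Z)
  read x, top Z: go to q_0, push CZ → (q_0, xy, CZ)
  ε-move, top C: go to q_1, push A → (q_1, xy, AZ)
  read x, top A: go to q_0, push ε → (q_0, y, Z)
No transition for (q_0, y, top Z); M blocks with input y remaining.

stuck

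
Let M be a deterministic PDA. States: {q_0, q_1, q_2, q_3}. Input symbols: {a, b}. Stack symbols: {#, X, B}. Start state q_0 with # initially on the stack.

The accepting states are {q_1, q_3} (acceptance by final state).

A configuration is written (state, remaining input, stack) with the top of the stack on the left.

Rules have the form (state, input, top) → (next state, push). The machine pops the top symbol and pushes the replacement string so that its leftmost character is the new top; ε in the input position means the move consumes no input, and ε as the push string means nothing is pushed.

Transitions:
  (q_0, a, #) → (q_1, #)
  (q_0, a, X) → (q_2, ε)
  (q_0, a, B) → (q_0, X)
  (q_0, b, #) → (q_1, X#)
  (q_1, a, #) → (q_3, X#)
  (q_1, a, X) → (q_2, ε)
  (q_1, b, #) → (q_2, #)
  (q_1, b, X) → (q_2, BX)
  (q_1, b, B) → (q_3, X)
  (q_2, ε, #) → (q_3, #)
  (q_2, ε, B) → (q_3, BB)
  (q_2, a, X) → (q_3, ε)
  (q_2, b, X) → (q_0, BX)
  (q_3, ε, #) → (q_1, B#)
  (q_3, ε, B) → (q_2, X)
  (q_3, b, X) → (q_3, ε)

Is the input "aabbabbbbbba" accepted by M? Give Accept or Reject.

Reject

(q_0, aabbabbbbbba, #)
  read a, top #: go to q_1, push # → (q_1, abbabbbbbba, #)
  read a, top #: go to q_3, push X# → (q_3, bbabbbbbba, X#)
  read b, top X: go to q_3, push ε → (q_3, babbbbbba, #)
  ε-move, top #: go to q_1, push B# → (q_1, babbbbbba, B#)
  read b, top B: go to q_3, push X → (q_3, abbbbbba, X#)
No transition applies at (q_3, abbbbbba, X#); input not fully consumed.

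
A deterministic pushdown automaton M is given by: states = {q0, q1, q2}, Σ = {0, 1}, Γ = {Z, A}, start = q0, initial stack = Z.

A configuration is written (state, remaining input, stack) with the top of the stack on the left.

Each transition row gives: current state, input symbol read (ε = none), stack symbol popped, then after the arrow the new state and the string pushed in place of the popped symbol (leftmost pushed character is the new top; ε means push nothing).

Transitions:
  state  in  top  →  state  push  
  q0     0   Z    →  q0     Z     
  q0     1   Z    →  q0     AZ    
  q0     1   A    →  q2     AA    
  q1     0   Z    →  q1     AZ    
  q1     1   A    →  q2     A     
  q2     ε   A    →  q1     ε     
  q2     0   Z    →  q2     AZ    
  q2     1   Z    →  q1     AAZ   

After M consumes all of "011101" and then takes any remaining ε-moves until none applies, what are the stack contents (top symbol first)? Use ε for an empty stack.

Z

(q0, 011101, Z)
  read 0, top Z: go to q0, push Z → (q0, 11101, Z)
  read 1, top Z: go to q0, push AZ → (q0, 1101, AZ)
  read 1, top A: go to q2, push AA → (q2, 101, AAZ)
  ε-move, top A: go to q1, push ε → (q1, 101, AZ)
  read 1, top A: go to q2, push A → (q2, 01, AZ)
  ε-move, top A: go to q1, push ε → (q1, 01, Z)
  read 0, top Z: go to q1, push AZ → (q1, 1, AZ)
  read 1, top A: go to q2, push A → (q2, ε, AZ)
  ε-move, top A: go to q1, push ε → (q1, ε, Z)
All input consumed in state q1 with stack Z.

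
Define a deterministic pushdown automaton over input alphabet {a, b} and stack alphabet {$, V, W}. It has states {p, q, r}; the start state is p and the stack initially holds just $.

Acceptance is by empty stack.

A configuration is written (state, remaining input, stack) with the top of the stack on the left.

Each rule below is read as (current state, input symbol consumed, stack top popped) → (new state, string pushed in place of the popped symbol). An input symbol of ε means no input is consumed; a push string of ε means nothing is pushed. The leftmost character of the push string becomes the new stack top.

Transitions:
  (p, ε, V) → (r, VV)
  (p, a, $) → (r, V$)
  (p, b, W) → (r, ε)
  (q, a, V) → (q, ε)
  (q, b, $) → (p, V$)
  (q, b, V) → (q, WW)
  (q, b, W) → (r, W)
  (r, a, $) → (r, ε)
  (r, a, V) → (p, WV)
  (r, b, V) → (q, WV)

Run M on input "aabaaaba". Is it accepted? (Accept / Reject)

(p, aabaaaba, $) ⊢ (r, abaaaba, V$) ⊢ (p, baaaba, WV$) ⊢ (r, aaaba, V$) ⊢ (p, aaba, WV$)
No transition applies at (p, aaba, WV$); input not fully consumed.

Reject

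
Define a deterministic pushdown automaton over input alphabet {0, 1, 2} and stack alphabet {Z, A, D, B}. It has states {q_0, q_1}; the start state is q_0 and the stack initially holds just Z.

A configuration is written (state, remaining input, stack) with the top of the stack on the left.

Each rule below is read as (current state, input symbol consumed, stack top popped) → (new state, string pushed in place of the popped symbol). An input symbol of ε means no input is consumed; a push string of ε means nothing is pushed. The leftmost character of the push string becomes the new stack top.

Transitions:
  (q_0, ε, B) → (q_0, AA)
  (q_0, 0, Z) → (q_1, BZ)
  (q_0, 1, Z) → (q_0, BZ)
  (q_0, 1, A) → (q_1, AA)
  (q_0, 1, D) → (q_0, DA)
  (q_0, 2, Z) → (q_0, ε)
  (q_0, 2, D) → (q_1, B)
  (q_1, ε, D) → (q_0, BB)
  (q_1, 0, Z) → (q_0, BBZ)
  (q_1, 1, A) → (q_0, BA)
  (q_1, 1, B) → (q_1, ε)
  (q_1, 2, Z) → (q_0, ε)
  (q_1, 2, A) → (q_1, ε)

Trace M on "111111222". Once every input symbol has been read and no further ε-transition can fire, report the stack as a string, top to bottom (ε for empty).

AAAAAAZ

(q_0, 111111222, Z) ⊢ (q_0, 11111222, BZ) ⊢ (q_0, 11111222, AAZ) ⊢ (q_1, 1111222, AAAZ) ⊢ (q_0, 111222, BAAAZ) ⊢ (q_0, 111222, AAAAAZ) ⊢ (q_1, 11222, AAAAAAZ) ⊢ (q_0, 1222, BAAAAAAZ) ⊢ (q_0, 1222, AAAAAAAAZ) ⊢ (q_1, 222, AAAAAAAAAZ) ⊢ (q_1, 22, AAAAAAAAZ) ⊢ (q_1, 2, AAAAAAAZ) ⊢ (q_1, ε, AAAAAAZ)
All input consumed in state q_1 with stack AAAAAAZ.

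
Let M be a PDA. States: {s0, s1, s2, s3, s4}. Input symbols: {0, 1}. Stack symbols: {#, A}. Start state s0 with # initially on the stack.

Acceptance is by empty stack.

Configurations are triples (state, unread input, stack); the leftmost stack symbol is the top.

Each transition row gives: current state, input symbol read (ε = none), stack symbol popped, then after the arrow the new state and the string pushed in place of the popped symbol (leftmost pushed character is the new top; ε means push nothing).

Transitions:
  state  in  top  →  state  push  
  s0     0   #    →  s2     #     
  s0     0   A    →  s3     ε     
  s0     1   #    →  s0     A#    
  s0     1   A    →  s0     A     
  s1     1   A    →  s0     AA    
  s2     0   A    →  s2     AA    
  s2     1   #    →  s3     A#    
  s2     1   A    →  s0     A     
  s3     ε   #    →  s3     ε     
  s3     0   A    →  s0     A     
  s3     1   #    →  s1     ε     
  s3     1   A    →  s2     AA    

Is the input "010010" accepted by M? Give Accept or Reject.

Reject

No computation consumes all input and empties the stack.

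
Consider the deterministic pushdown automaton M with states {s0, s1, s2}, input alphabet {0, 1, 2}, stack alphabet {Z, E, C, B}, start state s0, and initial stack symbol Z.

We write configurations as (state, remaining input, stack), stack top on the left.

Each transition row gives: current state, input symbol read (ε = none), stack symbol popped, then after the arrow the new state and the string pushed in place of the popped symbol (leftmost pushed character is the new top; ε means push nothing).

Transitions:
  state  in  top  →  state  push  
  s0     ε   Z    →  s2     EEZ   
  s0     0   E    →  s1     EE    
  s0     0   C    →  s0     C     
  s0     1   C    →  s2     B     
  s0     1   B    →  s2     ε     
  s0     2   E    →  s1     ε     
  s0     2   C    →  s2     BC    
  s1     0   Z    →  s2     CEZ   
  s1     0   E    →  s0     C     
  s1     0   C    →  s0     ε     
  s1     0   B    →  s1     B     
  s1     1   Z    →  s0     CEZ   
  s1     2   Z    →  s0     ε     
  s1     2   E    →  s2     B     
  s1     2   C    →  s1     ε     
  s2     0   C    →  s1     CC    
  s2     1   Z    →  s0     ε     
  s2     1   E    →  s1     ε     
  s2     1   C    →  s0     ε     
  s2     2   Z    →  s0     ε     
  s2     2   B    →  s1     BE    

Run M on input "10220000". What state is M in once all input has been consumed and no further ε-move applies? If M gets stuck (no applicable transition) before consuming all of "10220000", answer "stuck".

s1

(s0, 10220000, Z)
  ε-move, top Z: go to s2, push EEZ → (s2, 10220000, EEZ)
  read 1, top E: go to s1, push ε → (s1, 0220000, EZ)
  read 0, top E: go to s0, push C → (s0, 220000, CZ)
  read 2, top C: go to s2, push BC → (s2, 20000, BCZ)
  read 2, top B: go to s1, push BE → (s1, 0000, BECZ)
  read 0, top B: go to s1, push B → (s1, 000, BECZ)
  read 0, top B: go to s1, push B → (s1, 00, BECZ)
  read 0, top B: go to s1, push B → (s1, 0, BECZ)
  read 0, top B: go to s1, push B → (s1, ε, BECZ)
All input consumed; M is in state s1.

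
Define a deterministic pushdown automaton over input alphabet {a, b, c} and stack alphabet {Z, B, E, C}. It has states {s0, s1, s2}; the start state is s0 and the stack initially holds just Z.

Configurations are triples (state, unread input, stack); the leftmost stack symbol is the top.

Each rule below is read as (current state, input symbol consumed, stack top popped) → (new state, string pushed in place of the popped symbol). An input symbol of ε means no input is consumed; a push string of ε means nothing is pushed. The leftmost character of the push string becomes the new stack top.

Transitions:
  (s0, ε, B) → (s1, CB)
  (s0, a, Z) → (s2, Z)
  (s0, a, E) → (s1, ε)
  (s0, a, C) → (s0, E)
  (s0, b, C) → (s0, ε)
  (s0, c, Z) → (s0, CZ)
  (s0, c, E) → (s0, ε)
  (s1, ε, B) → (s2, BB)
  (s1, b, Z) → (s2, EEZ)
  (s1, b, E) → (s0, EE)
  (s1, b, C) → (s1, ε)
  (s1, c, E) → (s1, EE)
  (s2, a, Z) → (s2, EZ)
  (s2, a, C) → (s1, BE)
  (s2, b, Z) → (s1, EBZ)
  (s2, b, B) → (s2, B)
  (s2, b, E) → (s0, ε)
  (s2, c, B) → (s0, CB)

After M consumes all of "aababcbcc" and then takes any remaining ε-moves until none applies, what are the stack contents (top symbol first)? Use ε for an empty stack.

(s0, aababcbcc, Z)
  read a, top Z: go to s2, push Z → (s2, ababcbcc, Z)
  read a, top Z: go to s2, push EZ → (s2, babcbcc, EZ)
  read b, top E: go to s0, push ε → (s0, abcbcc, Z)
  read a, top Z: go to s2, push Z → (s2, bcbcc, Z)
  read b, top Z: go to s1, push EBZ → (s1, cbcc, EBZ)
  read c, top E: go to s1, push EE → (s1, bcc, EEBZ)
  read b, top E: go to s0, push EE → (s0, cc, EEEBZ)
  read c, top E: go to s0, push ε → (s0, c, EEBZ)
  read c, top E: go to s0, push ε → (s0, ε, EBZ)
All input consumed in state s0 with stack EBZ.

EBZ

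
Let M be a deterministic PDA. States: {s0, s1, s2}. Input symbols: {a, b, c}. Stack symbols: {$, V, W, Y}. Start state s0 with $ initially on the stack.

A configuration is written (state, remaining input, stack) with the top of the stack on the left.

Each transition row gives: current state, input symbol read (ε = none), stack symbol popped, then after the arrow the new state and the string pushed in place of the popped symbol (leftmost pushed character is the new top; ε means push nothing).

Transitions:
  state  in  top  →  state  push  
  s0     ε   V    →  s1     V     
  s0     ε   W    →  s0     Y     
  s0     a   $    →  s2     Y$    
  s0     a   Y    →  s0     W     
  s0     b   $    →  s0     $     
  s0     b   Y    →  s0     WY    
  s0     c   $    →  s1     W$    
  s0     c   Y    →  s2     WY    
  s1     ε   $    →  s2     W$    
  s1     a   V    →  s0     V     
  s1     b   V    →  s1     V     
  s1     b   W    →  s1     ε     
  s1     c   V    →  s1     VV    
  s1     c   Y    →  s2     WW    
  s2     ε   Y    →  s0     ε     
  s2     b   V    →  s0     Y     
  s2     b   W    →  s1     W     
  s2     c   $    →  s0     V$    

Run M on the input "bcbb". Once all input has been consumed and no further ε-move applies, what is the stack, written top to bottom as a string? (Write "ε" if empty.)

(s0, bcbb, $) ⊢ (s0, cbb, $) ⊢ (s1, bb, W$) ⊢ (s1, b, $) ⊢ (s2, b, W$) ⊢ (s1, ε, W$)
All input consumed in state s1 with stack W$.

W$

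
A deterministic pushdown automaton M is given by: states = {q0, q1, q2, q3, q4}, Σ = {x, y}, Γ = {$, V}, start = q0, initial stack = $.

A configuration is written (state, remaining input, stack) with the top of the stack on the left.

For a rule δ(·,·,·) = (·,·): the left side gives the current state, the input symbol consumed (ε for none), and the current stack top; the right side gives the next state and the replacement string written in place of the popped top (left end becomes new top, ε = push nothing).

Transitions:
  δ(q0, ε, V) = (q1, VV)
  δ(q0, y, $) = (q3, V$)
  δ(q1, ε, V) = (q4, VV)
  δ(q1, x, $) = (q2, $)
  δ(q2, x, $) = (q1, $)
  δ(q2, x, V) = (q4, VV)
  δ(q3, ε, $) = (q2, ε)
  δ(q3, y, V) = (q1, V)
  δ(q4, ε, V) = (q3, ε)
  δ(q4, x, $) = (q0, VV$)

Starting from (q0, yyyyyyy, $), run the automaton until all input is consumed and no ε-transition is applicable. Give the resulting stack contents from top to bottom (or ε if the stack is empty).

(q0, yyyyyyy, $) ⊢ (q3, yyyyyy, V$) ⊢ (q1, yyyyy, V$) ⊢ (q4, yyyyy, VV$) ⊢ (q3, yyyyy, V$) ⊢ (q1, yyyy, V$) ⊢ (q4, yyyy, VV$) ⊢ (q3, yyyy, V$) ⊢ (q1, yyy, V$) ⊢ (q4, yyy, VV$) ⊢ (q3, yyy, V$) ⊢ (q1, yy, V$) ⊢ (q4, yy, VV$) ⊢ (q3, yy, V$) ⊢ (q1, y, V$) ⊢ (q4, y, VV$) ⊢ (q3, y, V$) ⊢ (q1, ε, V$) ⊢ (q4, ε, VV$) ⊢ (q3, ε, V$)
All input consumed in state q3 with stack V$.

V$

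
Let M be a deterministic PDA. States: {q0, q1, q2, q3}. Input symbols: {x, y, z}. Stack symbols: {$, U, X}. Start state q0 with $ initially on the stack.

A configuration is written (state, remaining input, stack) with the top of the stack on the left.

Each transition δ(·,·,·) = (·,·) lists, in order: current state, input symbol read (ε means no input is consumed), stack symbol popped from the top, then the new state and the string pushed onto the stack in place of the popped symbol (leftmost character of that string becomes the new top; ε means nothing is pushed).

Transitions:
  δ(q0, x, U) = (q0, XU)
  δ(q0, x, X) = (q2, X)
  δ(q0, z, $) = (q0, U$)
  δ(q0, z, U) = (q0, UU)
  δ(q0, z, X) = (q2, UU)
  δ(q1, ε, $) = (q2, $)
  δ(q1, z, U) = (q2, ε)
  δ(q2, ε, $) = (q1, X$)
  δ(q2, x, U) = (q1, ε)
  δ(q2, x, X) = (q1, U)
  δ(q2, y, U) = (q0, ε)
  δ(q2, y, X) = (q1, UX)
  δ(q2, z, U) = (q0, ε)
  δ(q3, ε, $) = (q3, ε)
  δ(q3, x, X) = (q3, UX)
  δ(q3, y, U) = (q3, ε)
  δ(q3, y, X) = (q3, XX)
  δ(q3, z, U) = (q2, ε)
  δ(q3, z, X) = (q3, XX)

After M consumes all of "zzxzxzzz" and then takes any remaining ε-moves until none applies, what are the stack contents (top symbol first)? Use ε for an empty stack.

(q0, zzxzxzzz, $)
  read z, top $: go to q0, push U$ → (q0, zxzxzzz, U$)
  read z, top U: go to q0, push UU → (q0, xzxzzz, UU$)
  read x, top U: go to q0, push XU → (q0, zxzzz, XUU$)
  read z, top X: go to q2, push UU → (q2, xzzz, UUUU$)
  read x, top U: go to q1, push ε → (q1, zzz, UUU$)
  read z, top U: go to q2, push ε → (q2, zz, UU$)
  read z, top U: go to q0, push ε → (q0, z, U$)
  read z, top U: go to q0, push UU → (q0, ε, UU$)
All input consumed in state q0 with stack UU$.

UU$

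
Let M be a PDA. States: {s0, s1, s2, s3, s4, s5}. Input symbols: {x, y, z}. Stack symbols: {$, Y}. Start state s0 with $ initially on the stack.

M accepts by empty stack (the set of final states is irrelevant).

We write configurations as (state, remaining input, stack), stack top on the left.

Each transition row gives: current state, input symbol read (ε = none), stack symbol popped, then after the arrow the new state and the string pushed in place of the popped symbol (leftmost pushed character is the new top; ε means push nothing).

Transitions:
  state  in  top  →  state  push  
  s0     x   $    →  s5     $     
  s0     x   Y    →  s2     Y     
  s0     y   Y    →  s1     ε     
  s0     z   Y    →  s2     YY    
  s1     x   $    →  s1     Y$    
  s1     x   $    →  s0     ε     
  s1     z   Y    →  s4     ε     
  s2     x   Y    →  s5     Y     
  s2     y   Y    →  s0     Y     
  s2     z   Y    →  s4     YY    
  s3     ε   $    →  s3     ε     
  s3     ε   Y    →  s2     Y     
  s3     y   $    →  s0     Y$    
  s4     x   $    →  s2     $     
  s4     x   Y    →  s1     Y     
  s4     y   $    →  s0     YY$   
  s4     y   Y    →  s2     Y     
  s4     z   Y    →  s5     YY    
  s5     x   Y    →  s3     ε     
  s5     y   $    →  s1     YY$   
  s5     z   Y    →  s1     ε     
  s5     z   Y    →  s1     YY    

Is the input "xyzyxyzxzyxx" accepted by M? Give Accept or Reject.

Reject

No computation consumes all input and empties the stack.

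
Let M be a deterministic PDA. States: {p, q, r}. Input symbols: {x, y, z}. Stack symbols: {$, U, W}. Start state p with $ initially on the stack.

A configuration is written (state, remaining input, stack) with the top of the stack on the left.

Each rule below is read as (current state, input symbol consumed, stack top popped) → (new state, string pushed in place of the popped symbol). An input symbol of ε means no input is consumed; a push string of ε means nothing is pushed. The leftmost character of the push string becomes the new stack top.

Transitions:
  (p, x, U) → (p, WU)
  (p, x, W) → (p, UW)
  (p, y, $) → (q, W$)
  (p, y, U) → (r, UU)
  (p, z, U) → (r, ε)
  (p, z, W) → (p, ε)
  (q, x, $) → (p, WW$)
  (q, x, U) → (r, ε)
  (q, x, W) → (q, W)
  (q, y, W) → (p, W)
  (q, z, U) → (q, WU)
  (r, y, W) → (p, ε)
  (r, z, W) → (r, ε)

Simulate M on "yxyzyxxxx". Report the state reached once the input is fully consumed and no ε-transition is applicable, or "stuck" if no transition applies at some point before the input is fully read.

(p, yxyzyxxxx, $)
  read y, top $: go to q, push W$ → (q, xyzyxxxx, W$)
  read x, top W: go to q, push W → (q, yzyxxxx, W$)
  read y, top W: go to p, push W → (p, zyxxxx, W$)
  read z, top W: go to p, push ε → (p, yxxxx, $)
  read y, top $: go to q, push W$ → (q, xxxx, W$)
  read x, top W: go to q, push W → (q, xxx, W$)
  read x, top W: go to q, push W → (q, xx, W$)
  read x, top W: go to q, push W → (q, x, W$)
  read x, top W: go to q, push W → (q, ε, W$)
All input consumed; M is in state q.

q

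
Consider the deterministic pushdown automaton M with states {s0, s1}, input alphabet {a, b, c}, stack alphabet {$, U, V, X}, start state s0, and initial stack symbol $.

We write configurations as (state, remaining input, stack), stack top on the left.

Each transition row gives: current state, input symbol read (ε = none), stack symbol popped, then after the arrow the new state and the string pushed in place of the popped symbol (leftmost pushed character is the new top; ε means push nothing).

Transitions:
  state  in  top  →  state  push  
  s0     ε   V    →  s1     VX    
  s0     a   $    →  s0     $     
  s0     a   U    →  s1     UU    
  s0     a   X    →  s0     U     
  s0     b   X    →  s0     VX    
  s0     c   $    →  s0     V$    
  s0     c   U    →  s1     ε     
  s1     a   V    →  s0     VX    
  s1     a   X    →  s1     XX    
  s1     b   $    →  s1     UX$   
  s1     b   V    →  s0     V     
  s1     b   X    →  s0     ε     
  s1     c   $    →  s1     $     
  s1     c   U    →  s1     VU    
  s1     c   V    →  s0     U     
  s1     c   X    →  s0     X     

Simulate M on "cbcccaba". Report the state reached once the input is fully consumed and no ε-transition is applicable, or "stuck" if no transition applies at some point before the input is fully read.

stuck

(s0, cbcccaba, $) ⊢ (s0, bcccaba, V$) ⊢ (s1, bcccaba, VX$) ⊢ (s0, cccaba, VX$) ⊢ (s1, cccaba, VXX$) ⊢ (s0, ccaba, UXX$) ⊢ (s1, caba, XX$) ⊢ (s0, aba, XX$) ⊢ (s0, ba, UX$)
No transition for (s0, b, top U); M blocks with input ba remaining.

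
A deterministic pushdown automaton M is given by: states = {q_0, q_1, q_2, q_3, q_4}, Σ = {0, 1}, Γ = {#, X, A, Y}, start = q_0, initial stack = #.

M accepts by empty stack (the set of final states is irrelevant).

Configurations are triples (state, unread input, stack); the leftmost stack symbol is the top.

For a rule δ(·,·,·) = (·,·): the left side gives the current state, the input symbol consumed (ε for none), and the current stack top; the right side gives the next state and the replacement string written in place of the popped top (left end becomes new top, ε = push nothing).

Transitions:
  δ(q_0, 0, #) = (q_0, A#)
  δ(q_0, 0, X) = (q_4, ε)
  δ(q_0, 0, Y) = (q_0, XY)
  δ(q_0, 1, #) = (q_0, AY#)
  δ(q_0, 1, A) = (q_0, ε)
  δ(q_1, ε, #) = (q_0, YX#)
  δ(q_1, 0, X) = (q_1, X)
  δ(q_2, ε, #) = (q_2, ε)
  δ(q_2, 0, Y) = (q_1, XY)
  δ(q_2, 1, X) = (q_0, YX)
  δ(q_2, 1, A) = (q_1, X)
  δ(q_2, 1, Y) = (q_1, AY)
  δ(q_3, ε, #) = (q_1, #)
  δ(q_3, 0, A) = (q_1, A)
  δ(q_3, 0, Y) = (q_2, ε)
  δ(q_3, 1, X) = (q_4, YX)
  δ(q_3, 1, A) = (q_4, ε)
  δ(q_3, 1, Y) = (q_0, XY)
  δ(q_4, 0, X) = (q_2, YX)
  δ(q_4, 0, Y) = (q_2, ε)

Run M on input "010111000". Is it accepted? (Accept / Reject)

(q_0, 010111000, #) ⊢ (q_0, 10111000, A#) ⊢ (q_0, 0111000, #) ⊢ (q_0, 111000, A#) ⊢ (q_0, 11000, #) ⊢ (q_0, 1000, AY#) ⊢ (q_0, 000, Y#) ⊢ (q_0, 00, XY#) ⊢ (q_4, 0, Y#) ⊢ (q_2, ε, #) ⊢ (q_2, ε, ε)
All input consumed and the stack is empty.

Accept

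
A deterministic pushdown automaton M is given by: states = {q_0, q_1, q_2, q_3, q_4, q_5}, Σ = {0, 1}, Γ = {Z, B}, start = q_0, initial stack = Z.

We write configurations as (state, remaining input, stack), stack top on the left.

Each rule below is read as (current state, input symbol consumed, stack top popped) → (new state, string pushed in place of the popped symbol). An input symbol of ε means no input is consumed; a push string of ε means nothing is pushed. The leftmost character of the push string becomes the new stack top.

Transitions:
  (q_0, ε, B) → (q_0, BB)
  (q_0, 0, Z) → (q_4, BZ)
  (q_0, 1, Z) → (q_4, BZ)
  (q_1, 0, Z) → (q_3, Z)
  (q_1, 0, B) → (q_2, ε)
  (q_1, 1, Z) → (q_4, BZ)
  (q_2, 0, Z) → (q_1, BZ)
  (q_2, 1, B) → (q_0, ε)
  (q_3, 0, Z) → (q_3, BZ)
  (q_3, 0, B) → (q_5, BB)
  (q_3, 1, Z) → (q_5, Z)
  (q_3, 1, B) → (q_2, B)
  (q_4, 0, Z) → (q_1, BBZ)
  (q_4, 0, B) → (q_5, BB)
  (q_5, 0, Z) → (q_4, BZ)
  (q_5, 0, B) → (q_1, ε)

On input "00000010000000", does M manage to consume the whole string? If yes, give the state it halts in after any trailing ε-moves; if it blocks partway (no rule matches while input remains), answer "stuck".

(q_0, 00000010000000, Z)
  read 0, top Z: go to q_4, push BZ → (q_4, 0000010000000, BZ)
  read 0, top B: go to q_5, push BB → (q_5, 000010000000, BBZ)
  read 0, top B: go to q_1, push ε → (q_1, 00010000000, BZ)
  read 0, top B: go to q_2, push ε → (q_2, 0010000000, Z)
  read 0, top Z: go to q_1, push BZ → (q_1, 010000000, BZ)
  read 0, top B: go to q_2, push ε → (q_2, 10000000, Z)
No transition for (q_2, 1, top Z); M blocks with input 10000000 remaining.

stuck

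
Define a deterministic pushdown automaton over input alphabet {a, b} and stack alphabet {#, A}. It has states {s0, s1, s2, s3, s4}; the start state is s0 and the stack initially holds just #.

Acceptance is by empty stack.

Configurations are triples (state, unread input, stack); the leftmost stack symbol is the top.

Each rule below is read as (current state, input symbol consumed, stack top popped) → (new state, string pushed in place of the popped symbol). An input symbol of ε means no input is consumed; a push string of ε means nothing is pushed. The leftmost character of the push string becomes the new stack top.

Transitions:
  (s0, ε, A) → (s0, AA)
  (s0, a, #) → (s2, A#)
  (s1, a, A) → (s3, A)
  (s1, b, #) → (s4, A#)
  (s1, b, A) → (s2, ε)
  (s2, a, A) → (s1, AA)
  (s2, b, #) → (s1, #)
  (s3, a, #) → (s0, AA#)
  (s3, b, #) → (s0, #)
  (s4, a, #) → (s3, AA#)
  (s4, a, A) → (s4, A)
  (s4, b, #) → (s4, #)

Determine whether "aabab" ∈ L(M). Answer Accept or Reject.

(s0, aabab, #)
  read a, top #: go to s2, push A# → (s2, abab, A#)
  read a, top A: go to s1, push AA → (s1, bab, AA#)
  read b, top A: go to s2, push ε → (s2, ab, A#)
  read a, top A: go to s1, push AA → (s1, b, AA#)
  read b, top A: go to s2, push ε → (s2, ε, A#)
All input consumed; stack is A#, not empty, and no further ε-move applies.

Reject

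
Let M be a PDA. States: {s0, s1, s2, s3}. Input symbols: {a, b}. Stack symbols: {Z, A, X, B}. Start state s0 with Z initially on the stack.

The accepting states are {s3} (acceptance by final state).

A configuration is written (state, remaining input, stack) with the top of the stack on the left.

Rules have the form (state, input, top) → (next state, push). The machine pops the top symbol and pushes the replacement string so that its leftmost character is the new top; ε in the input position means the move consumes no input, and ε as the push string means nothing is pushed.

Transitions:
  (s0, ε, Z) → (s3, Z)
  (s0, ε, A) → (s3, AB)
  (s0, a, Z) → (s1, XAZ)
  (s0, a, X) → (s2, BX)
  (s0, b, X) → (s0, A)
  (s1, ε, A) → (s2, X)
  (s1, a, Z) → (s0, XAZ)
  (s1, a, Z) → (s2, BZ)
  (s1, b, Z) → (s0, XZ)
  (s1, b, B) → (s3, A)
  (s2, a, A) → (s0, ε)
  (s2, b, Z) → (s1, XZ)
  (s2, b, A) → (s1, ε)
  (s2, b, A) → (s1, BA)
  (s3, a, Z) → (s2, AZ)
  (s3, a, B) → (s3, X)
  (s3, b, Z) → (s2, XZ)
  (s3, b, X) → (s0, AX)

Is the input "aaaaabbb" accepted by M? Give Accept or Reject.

One accepting computation: (s0, aaaaabbb, Z) ⊢ (s3, aaaaabbb, Z) ⊢ (s2, aaaabbb, AZ) ⊢ (s0, aaabbb, Z) ⊢ (s3, aaabbb, Z) ⊢ (s2, aabbb, AZ) ⊢ (s0, abbb, Z) ⊢ (s3, abbb, Z) ⊢ (s2, bbb, AZ) ⊢ (s1, bb, Z) ⊢ (s0, b, XZ) ⊢ (s0, ε, AZ) ⊢ (s3, ε, ABZ)
All input consumed and state s3 ∈ F.

Accept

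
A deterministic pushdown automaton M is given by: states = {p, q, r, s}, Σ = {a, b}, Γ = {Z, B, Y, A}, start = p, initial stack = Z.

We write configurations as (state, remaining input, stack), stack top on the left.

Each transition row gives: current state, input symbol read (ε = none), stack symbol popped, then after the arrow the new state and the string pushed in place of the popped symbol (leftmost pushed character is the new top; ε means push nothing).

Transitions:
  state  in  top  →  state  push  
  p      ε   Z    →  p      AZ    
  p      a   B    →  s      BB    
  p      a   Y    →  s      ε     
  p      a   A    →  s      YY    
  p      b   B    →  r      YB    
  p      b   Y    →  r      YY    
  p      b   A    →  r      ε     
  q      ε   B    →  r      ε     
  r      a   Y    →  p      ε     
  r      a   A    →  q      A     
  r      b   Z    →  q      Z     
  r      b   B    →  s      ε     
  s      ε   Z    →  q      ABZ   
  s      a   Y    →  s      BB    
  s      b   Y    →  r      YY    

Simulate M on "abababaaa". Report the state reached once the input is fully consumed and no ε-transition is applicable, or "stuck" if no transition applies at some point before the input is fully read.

(p, abababaaa, Z)
  ε-move, top Z: go to p, push AZ → (p, abababaaa, AZ)
  read a, top A: go to s, push YY → (s, bababaaa, YYZ)
  read b, top Y: go to r, push YY → (r, ababaaa, YYYZ)
  read a, top Y: go to p, push ε → (p, babaaa, YYZ)
  read b, top Y: go to r, push YY → (r, abaaa, YYYZ)
  read a, top Y: go to p, push ε → (p, baaa, YYZ)
  read b, top Y: go to r, push YY → (r, aaa, YYYZ)
  read a, top Y: go to p, push ε → (p, aa, YYZ)
  read a, top Y: go to s, push ε → (s, a, YZ)
  read a, top Y: go to s, push BB → (s, ε, BBZ)
All input consumed; M is in state s.

s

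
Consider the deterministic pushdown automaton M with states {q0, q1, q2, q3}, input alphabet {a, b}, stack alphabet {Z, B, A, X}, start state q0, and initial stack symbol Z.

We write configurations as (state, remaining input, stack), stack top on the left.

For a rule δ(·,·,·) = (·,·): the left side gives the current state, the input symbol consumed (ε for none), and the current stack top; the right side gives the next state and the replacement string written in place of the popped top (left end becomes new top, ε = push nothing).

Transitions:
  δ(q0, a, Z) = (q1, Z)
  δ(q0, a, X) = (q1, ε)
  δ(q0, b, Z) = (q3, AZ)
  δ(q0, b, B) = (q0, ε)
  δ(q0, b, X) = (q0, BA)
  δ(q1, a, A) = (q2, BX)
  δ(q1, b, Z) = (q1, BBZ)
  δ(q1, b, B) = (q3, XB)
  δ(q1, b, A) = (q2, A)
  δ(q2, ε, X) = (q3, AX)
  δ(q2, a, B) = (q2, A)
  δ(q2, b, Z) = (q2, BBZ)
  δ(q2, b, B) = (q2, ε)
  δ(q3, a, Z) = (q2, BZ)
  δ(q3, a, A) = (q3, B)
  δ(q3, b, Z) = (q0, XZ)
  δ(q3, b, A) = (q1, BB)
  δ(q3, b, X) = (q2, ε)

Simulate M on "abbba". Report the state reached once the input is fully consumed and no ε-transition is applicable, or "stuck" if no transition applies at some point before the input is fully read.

(q0, abbba, Z)
  read a, top Z: go to q1, push Z → (q1, bbba, Z)
  read b, top Z: go to q1, push BBZ → (q1, bba, BBZ)
  read b, top B: go to q3, push XB → (q3, ba, XBBZ)
  read b, top X: go to q2, push ε → (q2, a, BBZ)
  read a, top B: go to q2, push A → (q2, ε, ABZ)
All input consumed; M is in state q2.

q2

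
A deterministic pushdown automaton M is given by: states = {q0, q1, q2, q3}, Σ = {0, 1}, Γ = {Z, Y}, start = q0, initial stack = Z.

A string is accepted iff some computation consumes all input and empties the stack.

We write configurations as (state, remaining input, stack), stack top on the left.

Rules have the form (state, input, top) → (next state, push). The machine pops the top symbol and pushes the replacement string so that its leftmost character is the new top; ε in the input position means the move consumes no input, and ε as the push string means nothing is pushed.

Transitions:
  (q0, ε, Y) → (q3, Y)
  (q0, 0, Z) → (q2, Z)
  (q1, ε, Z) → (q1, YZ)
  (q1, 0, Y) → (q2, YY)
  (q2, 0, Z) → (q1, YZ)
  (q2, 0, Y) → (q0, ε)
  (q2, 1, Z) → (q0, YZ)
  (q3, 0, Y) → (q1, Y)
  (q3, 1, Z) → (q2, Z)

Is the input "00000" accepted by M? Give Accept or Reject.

Reject

(q0, 00000, Z) ⊢ (q2, 0000, Z) ⊢ (q1, 000, YZ) ⊢ (q2, 00, YYZ) ⊢ (q0, 0, YZ) ⊢ (q3, 0, YZ) ⊢ (q1, ε, YZ)
All input consumed; stack is YZ, not empty, and no further ε-move applies.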